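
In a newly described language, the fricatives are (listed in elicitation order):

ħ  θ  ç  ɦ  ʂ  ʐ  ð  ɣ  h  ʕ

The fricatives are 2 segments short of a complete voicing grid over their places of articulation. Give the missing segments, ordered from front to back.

/ʝ/, /x/

Voiceless: /θ/ (dental), /ʂ/ (retroflex), /ç/ (palatal), /ħ/ (pharyngeal), /h/ (glottal).
Voiced: /ð/ (dental), /ʐ/ (retroflex), /ɣ/ (velar), /ʕ/ (pharyngeal), /ɦ/ (glottal).
Gaps, from front to back: palatal lacks voiced (/ʝ/); velar lacks voiceless (/x/).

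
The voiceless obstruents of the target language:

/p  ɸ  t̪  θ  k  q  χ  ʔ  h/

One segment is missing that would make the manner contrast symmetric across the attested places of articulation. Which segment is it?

Stop: /p/ (bilabial), /t̪/ (dental), /k/ (velar), /q/ (uvular), /ʔ/ (glottal).
Fricative: /ɸ/ (bilabial), /θ/ (dental), /χ/ (uvular), /h/ (glottal).
The velar row has no fricative member, so the gap is the velar fricative /x/.

/x/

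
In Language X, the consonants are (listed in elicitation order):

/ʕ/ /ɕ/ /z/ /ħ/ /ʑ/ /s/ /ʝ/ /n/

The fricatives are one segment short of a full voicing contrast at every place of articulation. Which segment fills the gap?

/ç/

alveolar: voiceless /s/, voiced /z/.
alveolo-palatal: voiceless /ɕ/, voiced /ʑ/.
palatal: voiceless —, voiced /ʝ/.
pharyngeal: voiceless /ħ/, voiced /ʕ/.
The palatal row has no voiceless member, so the gap is the voiceless palatal fricative /ç/.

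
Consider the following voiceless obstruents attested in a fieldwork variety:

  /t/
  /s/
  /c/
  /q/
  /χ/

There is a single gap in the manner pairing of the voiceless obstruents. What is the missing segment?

place of articulation  stop      fricative
alveolar          t         s       
palatal           c         —       
uvular            q         χ       
The palatal row has no fricative member, so the gap is the palatal fricative /ç/.

/ç/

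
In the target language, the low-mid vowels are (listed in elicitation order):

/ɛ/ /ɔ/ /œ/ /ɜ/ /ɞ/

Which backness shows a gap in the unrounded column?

front: unrounded /ɛ/, rounded /œ/.
central: unrounded /ɜ/, rounded /ɞ/.
back: unrounded —, rounded /ɔ/.
Every backness has an unrounded member except back, where /ʌ/ would be expected.

back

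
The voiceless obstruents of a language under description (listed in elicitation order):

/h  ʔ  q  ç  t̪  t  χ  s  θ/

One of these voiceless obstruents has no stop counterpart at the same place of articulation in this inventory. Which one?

/ç/

Dental: /t̪/ ~ /θ/
Alveolar: /t/ ~ /s/
Uvular: /q/ ~ /χ/
Glottal: /ʔ/ ~ /h/
Palatal: only /ç/ (fricative); no stop partner.
So /ç/ is the unpaired segment.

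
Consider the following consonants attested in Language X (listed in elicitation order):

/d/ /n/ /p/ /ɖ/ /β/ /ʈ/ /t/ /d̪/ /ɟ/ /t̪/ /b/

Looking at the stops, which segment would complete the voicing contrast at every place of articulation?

place of articulation  voiceless  voiced  
bilabial          p         b       
dental            t̪        d̪      
alveolar          t         d       
retroflex         ʈ         ɖ       
palatal           —         ɟ       
The palatal row has no voiceless member, so the gap is the voiceless palatal stop /c/.

/c/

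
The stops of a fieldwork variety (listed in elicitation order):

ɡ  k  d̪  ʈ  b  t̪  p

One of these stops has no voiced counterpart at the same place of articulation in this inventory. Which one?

Bilabial: /p/ ~ /b/
Dental: /t̪/ ~ /d̪/
Velar: /k/ ~ /ɡ/
Retroflex: only /ʈ/ (voiceless); no voiced partner.
So /ʈ/ is the unpaired segment.

/ʈ/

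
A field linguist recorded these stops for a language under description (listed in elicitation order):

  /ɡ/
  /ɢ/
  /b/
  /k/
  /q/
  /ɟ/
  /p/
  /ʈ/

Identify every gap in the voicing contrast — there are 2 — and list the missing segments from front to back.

Voiceless: /p/ (bilabial), /ʈ/ (retroflex), /k/ (velar), /q/ (uvular).
Voiced: /b/ (bilabial), /ɟ/ (palatal), /ɡ/ (velar), /ɢ/ (uvular).
Gaps, from front to back: retroflex lacks voiced (/ɖ/); palatal lacks voiceless (/c/).

/ɖ/, /c/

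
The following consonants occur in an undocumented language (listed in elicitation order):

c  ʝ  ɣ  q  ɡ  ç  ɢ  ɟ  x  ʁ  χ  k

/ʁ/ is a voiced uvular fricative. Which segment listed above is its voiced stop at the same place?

/ɢ/

The voiced stop at the same place is a voiced uvular stop — in this inventory, /ɢ/.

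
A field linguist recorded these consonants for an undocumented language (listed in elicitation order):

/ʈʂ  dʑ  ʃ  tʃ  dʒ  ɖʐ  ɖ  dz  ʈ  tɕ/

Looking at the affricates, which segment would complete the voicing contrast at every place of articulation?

/ts/

place of articulation  voiceless  voiced  
alveolar          —         dz      
postalveolar      tʃ        dʒ      
retroflex         ʈʂ        ɖʐ      
alveolo-palatal   tɕ        dʑ      
The alveolar row has no voiceless member, so the gap is the voiceless alveolar affricate /ts/.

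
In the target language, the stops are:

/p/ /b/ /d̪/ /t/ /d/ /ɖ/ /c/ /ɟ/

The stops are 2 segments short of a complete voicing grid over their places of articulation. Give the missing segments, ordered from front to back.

place of articulation  voiceless  voiced  
bilabial          p         b       
dental            —         d̪      
alveolar          t         d       
retroflex         —         ɖ       
palatal           c         ɟ       
Gaps, from front to back: dental lacks voiceless (/t̪/); retroflex lacks voiceless (/ʈ/).

/t̪/, /ʈ/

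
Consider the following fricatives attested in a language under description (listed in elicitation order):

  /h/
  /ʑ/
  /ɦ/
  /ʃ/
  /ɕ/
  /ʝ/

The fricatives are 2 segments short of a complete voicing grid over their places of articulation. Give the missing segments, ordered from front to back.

Voiceless: /ʃ/ (postalveolar), /ɕ/ (alveolo-palatal), /h/ (glottal).
Voiced: /ʑ/ (alveolo-palatal), /ʝ/ (palatal), /ɦ/ (glottal).
Gaps, from front to back: postalveolar lacks voiced (/ʒ/); palatal lacks voiceless (/ç/).

/ʒ/, /ç/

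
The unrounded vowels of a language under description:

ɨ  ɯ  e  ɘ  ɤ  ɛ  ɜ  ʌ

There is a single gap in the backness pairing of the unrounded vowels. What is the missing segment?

/i/

high: front —, central /ɨ/, back /ɯ/.
high-mid: front /e/, central /ɘ/, back /ɤ/.
low-mid: front /ɛ/, central /ɜ/, back /ʌ/.
The high row has no front member, so the gap is the high front unrounded vowel /i/.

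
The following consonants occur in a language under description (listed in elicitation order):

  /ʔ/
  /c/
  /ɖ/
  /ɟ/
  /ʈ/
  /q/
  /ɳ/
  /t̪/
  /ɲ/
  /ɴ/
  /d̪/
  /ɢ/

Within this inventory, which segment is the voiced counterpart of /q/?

/q/ is a voiceless uvular stop.
The voiced counterpart is a voiced uvular stop — in this inventory, /ɢ/.

/ɢ/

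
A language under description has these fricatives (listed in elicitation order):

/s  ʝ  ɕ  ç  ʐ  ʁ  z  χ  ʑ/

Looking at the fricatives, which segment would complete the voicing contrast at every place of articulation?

Voiceless: /s/ (alveolar), /ɕ/ (alveolo-palatal), /ç/ (palatal), /χ/ (uvular).
Voiced: /z/ (alveolar), /ʐ/ (retroflex), /ʑ/ (alveolo-palatal), /ʝ/ (palatal), /ʁ/ (uvular).
The retroflex row has no voiceless member, so the gap is the voiceless retroflex fricative /ʂ/.

/ʂ/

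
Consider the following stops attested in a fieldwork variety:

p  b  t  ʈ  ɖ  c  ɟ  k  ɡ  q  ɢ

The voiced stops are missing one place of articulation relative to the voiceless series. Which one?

place of articulation  voiceless  voiced  
bilabial          p         b       
alveolar          t         —       
retroflex         ʈ         ɖ       
palatal           c         ɟ       
velar             k         ɡ       
uvular            q         ɢ       
Every place of articulation has a voiced member except alveolar, where /d/ would be expected.

alveolar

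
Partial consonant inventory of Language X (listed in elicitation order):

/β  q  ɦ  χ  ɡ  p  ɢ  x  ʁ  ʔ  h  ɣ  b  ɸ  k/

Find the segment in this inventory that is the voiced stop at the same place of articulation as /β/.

/b/

/β/ is a voiced bilabial fricative.
The voiced stop at the same place is a voiced bilabial stop — in this inventory, /b/.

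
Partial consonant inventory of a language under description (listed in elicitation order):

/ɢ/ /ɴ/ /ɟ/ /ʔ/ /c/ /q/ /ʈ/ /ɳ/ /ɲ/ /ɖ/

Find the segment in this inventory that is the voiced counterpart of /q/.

/q/ is a voiceless uvular stop.
The voiced counterpart is a voiced uvular stop — in this inventory, /ɢ/.

/ɢ/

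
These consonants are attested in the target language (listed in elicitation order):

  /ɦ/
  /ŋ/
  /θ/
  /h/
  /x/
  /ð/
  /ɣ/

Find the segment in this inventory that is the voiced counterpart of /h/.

/ɦ/

/h/ is a voiceless glottal fricative.
The voiced counterpart is a voiced glottal fricative — in this inventory, /ɦ/.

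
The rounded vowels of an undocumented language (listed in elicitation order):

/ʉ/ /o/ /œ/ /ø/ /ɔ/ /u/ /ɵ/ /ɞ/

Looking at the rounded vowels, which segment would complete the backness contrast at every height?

/y/

Front: /ø/ (high-mid), /œ/ (low-mid).
Central: /ʉ/ (high), /ɵ/ (high-mid), /ɞ/ (low-mid).
Back: /u/ (high), /o/ (high-mid), /ɔ/ (low-mid).
The high row has no front member, so the gap is the high front rounded vowel /y/.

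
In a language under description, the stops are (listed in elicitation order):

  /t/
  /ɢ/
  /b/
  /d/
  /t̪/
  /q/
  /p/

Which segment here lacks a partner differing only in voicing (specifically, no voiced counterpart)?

/t̪/

Bilabial: /p/ ~ /b/
Alveolar: /t/ ~ /d/
Uvular: /q/ ~ /ɢ/
Dental: only /t̪/ (voiceless); no voiced partner.
So /t̪/ is the unpaired segment.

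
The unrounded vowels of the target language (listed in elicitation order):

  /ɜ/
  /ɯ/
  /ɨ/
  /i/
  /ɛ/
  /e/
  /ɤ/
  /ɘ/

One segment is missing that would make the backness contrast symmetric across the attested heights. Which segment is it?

/ʌ/

Front: /i/ (high), /e/ (high-mid), /ɛ/ (low-mid).
Central: /ɨ/ (high), /ɘ/ (high-mid), /ɜ/ (low-mid).
Back: /ɯ/ (high), /ɤ/ (high-mid).
The low-mid row has no back member, so the gap is the low-mid back unrounded vowel /ʌ/.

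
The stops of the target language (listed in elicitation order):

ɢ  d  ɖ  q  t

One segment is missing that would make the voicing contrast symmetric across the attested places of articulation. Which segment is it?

/ʈ/

place of articulation  voiceless  voiced  
alveolar          t         d       
retroflex         —         ɖ       
uvular            q         ɢ       
The retroflex row has no voiceless member, so the gap is the voiceless retroflex stop /ʈ/.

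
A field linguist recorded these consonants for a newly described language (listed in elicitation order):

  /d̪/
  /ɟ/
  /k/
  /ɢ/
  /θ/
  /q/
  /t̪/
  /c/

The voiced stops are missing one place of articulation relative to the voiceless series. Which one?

velar

dental: voiceless /t̪/, voiced /d̪/.
palatal: voiceless /c/, voiced /ɟ/.
velar: voiceless /k/, voiced —.
uvular: voiceless /q/, voiced /ɢ/.
Every place of articulation has a voiced member except velar, where /ɡ/ would be expected.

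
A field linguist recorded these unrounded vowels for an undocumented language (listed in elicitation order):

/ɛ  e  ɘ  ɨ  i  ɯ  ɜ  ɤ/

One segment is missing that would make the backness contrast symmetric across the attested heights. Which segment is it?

/ʌ/

Front: /i/ (high), /e/ (high-mid), /ɛ/ (low-mid).
Central: /ɨ/ (high), /ɘ/ (high-mid), /ɜ/ (low-mid).
Back: /ɯ/ (high), /ɤ/ (high-mid).
The low-mid row has no back member, so the gap is the low-mid back unrounded vowel /ʌ/.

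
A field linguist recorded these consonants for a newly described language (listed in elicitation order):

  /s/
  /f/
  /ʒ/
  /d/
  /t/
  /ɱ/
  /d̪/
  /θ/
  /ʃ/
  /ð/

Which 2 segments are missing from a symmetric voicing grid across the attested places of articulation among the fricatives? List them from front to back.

/v/, /z/

Voiceless: /f/ (labiodental), /θ/ (dental), /s/ (alveolar), /ʃ/ (postalveolar).
Voiced: /ð/ (dental), /ʒ/ (postalveolar).
Gaps, from front to back: labiodental lacks voiced (/v/); alveolar lacks voiced (/z/).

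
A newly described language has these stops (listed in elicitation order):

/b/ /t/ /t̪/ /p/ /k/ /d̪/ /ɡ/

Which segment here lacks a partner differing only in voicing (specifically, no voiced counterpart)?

Bilabial: /p/ ~ /b/
Dental: /t̪/ ~ /d̪/
Velar: /k/ ~ /ɡ/
Alveolar: only /t/ (voiceless); no voiced partner.
So /t/ is the unpaired segment.

/t/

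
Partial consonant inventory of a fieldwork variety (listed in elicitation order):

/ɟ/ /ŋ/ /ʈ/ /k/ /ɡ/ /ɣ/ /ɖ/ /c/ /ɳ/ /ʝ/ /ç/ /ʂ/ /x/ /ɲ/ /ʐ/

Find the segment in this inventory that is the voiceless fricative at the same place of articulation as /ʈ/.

/ʈ/ is a voiceless retroflex stop.
The voiceless fricative at the same place is a voiceless retroflex fricative — in this inventory, /ʂ/.

/ʂ/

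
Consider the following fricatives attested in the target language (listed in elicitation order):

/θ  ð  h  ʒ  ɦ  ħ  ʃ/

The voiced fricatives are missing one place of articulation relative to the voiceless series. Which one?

place of articulation  voiceless  voiced  
dental            θ         ð       
postalveolar      ʃ         ʒ       
pharyngeal        ħ         —       
glottal           h         ɦ       
Every place of articulation has a voiced member except pharyngeal, where /ʕ/ would be expected.

pharyngeal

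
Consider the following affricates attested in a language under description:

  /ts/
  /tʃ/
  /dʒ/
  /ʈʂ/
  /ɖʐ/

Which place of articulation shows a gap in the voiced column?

alveolar

alveolar: voiceless /ts/, voiced —.
postalveolar: voiceless /tʃ/, voiced /dʒ/.
retroflex: voiceless /ʈʂ/, voiced /ɖʐ/.
Every place of articulation has a voiced member except alveolar, where /dz/ would be expected.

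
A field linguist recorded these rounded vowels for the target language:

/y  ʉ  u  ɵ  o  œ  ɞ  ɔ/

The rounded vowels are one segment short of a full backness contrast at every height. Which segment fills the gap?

height            front     central   back    
high              y         ʉ         u       
high-mid          —         ɵ         o       
low-mid           œ         ɞ         ɔ       
The high-mid row has no front member, so the gap is the high-mid front rounded vowel /ø/.

/ø/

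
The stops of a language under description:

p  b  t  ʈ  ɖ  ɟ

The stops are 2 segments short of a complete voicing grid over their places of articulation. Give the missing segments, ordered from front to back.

/d/, /c/

bilabial: voiceless /p/, voiced /b/.
alveolar: voiceless /t/, voiced —.
retroflex: voiceless /ʈ/, voiced /ɖ/.
palatal: voiceless —, voiced /ɟ/.
Gaps, from front to back: alveolar lacks voiced (/d/); palatal lacks voiceless (/c/).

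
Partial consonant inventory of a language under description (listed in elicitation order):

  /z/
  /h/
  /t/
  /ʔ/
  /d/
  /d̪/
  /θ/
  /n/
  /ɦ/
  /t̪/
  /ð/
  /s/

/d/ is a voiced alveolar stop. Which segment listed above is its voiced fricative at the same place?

/z/

The voiced fricative at the same place is a voiced alveolar fricative — in this inventory, /z/.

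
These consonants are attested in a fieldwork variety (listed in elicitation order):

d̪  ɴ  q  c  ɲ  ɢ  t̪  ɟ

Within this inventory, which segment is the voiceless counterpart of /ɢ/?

/ɢ/ is a voiced uvular stop.
The voiceless counterpart is a voiceless uvular stop — in this inventory, /q/.

/q/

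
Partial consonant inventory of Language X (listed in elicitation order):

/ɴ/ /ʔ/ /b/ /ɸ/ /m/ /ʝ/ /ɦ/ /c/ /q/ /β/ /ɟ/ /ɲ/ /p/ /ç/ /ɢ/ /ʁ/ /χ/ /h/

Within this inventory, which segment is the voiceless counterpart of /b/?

/b/ is a voiced bilabial stop.
The voiceless counterpart is a voiceless bilabial stop — in this inventory, /p/.

/p/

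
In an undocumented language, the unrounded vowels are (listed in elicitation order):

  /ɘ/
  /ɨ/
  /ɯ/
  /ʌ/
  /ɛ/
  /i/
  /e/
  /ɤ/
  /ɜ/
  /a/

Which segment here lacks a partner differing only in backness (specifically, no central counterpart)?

High: /i/ ~ /ɨ/ ~ /ɯ/
High-mid: /e/ ~ /ɘ/ ~ /ɤ/
Low-mid: /ɛ/ ~ /ɜ/ ~ /ʌ/
Low: only /a/ (front); no central partner.
So /a/ is the unpaired segment.

/a/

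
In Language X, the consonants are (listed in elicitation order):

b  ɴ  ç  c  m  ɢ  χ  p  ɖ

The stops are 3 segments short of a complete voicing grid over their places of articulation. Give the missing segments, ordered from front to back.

Voiceless: /p/ (bilabial), /c/ (palatal).
Voiced: /b/ (bilabial), /ɖ/ (retroflex), /ɢ/ (uvular).
Gaps, from front to back: retroflex lacks voiceless (/ʈ/); palatal lacks voiced (/ɟ/); uvular lacks voiceless (/q/).

/ʈ/, /ɟ/, /q/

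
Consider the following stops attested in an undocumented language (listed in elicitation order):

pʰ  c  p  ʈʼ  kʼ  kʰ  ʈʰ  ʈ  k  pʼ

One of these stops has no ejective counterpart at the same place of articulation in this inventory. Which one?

Bilabial: /p/ ~ /pʰ/ ~ /pʼ/
Retroflex: /ʈ/ ~ /ʈʰ/ ~ /ʈʼ/
Velar: /k/ ~ /kʰ/ ~ /kʼ/
Palatal: only /c/ (plain); no ejective partner.
So /c/ is the unpaired segment.

/c/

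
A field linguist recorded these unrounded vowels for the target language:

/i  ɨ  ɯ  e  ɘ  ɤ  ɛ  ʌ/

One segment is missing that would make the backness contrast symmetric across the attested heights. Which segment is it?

/ɜ/

Front: /i/ (high), /e/ (high-mid), /ɛ/ (low-mid).
Central: /ɨ/ (high), /ɘ/ (high-mid).
Back: /ɯ/ (high), /ɤ/ (high-mid), /ʌ/ (low-mid).
The low-mid row has no central member, so the gap is the low-mid central unrounded vowel /ɜ/.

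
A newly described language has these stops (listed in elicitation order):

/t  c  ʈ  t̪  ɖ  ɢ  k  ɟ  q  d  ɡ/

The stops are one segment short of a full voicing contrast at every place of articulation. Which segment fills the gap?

place of articulation  voiceless  voiced  
dental            t̪        —       
alveolar          t         d       
retroflex         ʈ         ɖ       
palatal           c         ɟ       
velar             k         ɡ       
uvular            q         ɢ       
The dental row has no voiced member, so the gap is the voiced dental stop /d̪/.

/d̪/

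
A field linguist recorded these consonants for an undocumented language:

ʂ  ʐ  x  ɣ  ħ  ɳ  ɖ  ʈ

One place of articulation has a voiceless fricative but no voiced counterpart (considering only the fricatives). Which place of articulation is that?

pharyngeal

place of articulation  voiceless  voiced  
retroflex         ʂ         ʐ       
velar             x         ɣ       
pharyngeal        ħ         —       
Every place of articulation has a voiced member except pharyngeal, where /ʕ/ would be expected.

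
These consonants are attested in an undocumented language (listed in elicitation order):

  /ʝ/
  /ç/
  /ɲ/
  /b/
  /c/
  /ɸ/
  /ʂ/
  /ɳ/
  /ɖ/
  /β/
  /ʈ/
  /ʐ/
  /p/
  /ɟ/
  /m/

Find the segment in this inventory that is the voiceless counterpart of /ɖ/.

/ʈ/

/ɖ/ is a voiced retroflex stop.
The voiceless counterpart is a voiceless retroflex stop — in this inventory, /ʈ/.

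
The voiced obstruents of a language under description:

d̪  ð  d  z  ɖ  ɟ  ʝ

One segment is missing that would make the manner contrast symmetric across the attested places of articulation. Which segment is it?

/ʐ/

place of articulation  stop      fricative
dental            d̪        ð       
alveolar          d         z       
retroflex         ɖ         —       
palatal           ɟ         ʝ       
The retroflex row has no fricative member, so the gap is the retroflex fricative /ʐ/.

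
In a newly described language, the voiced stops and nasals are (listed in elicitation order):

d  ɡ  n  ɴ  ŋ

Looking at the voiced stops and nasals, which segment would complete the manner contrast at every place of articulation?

/ɢ/

Oral stop: /d/ (alveolar), /ɡ/ (velar).
Nasal: /n/ (alveolar), /ŋ/ (velar), /ɴ/ (uvular).
The uvular row has no oral stop member, so the gap is the uvular oral stop /ɢ/.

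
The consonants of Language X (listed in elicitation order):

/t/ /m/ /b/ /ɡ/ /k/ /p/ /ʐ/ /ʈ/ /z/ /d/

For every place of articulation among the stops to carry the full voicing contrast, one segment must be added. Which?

place of articulation  voiceless  voiced  
bilabial          p         b       
alveolar          t         d       
retroflex         ʈ         —       
velar             k         ɡ       
The retroflex row has no voiced member, so the gap is the voiced retroflex stop /ɖ/.

/ɖ/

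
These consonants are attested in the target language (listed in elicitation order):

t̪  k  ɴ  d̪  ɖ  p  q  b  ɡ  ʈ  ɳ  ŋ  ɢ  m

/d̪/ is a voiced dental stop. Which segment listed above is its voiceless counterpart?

/t̪/

The voiceless counterpart is a voiceless dental stop — in this inventory, /t̪/.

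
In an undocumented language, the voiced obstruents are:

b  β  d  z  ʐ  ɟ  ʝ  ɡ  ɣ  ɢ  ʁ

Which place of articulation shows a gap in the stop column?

Stop: /b/ (bilabial), /d/ (alveolar), /ɟ/ (palatal), /ɡ/ (velar), /ɢ/ (uvular).
Fricative: /β/ (bilabial), /z/ (alveolar), /ʐ/ (retroflex), /ʝ/ (palatal), /ɣ/ (velar), /ʁ/ (uvular).
Every place of articulation has a stop member except retroflex, where /ɖ/ would be expected.

retroflex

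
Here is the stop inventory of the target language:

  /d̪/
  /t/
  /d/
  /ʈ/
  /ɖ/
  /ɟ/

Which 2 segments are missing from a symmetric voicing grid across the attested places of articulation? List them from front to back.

/t̪/, /c/

place of articulation  voiceless  voiced  
dental            —         d̪      
alveolar          t         d       
retroflex         ʈ         ɖ       
palatal           —         ɟ       
Gaps, from front to back: dental lacks voiceless (/t̪/); palatal lacks voiceless (/c/).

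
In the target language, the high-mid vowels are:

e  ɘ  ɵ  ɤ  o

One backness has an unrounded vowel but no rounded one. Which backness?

front

backness          unrounded  rounded 
front             e         —       
central           ɘ         ɵ       
back              ɤ         o       
Every backness has a rounded member except front, where /ø/ would be expected.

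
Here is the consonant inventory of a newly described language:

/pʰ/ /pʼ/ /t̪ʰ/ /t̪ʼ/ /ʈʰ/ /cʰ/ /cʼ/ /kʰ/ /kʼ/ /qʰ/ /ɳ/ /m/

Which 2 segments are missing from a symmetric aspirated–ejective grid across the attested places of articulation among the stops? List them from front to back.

/ʈʼ/, /qʼ/

bilabial: aspirated /pʰ/, ejective /pʼ/.
dental: aspirated /t̪ʰ/, ejective /t̪ʼ/.
retroflex: aspirated /ʈʰ/, ejective —.
palatal: aspirated /cʰ/, ejective /cʼ/.
velar: aspirated /kʰ/, ejective /kʼ/.
uvular: aspirated /qʰ/, ejective —.
Gaps, from front to back: retroflex lacks ejective (/ʈʼ/); uvular lacks ejective (/qʼ/).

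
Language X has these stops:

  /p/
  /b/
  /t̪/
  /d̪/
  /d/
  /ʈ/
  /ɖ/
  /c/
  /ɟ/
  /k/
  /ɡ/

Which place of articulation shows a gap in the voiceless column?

alveolar

bilabial: voiceless /p/, voiced /b/.
dental: voiceless /t̪/, voiced /d̪/.
alveolar: voiceless —, voiced /d/.
retroflex: voiceless /ʈ/, voiced /ɖ/.
palatal: voiceless /c/, voiced /ɟ/.
velar: voiceless /k/, voiced /ɡ/.
Every place of articulation has a voiceless member except alveolar, where /t/ would be expected.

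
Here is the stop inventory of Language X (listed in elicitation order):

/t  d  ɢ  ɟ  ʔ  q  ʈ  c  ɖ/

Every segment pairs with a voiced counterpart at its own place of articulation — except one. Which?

Alveolar: /t/ ~ /d/
Retroflex: /ʈ/ ~ /ɖ/
Palatal: /c/ ~ /ɟ/
Uvular: /q/ ~ /ɢ/
Glottal: only /ʔ/ (voiceless); no voiced partner.
So /ʔ/ is the unpaired segment.

/ʔ/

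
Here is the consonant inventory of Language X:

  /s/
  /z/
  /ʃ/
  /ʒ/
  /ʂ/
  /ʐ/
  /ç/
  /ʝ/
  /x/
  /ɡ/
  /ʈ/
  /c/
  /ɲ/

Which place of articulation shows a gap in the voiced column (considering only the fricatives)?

alveolar: voiceless /s/, voiced /z/.
postalveolar: voiceless /ʃ/, voiced /ʒ/.
retroflex: voiceless /ʂ/, voiced /ʐ/.
palatal: voiceless /ç/, voiced /ʝ/.
velar: voiceless /x/, voiced —.
Every place of articulation has a voiced member except velar, where /ɣ/ would be expected.

velar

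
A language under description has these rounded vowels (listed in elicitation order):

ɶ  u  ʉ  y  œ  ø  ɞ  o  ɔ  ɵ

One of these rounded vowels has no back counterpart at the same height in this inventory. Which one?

High: /y/ ~ /ʉ/ ~ /u/
High-mid: /ø/ ~ /ɵ/ ~ /o/
Low-mid: /œ/ ~ /ɞ/ ~ /ɔ/
Low: only /ɶ/ (front); no back partner.
So /ɶ/ is the unpaired segment.

/ɶ/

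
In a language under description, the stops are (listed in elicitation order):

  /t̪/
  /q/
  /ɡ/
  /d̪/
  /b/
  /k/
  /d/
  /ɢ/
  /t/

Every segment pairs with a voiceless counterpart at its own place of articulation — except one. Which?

/b/

Dental: /t̪/ ~ /d̪/
Alveolar: /t/ ~ /d/
Velar: /k/ ~ /ɡ/
Uvular: /q/ ~ /ɢ/
Bilabial: only /b/ (voiced); no voiceless partner.
So /b/ is the unpaired segment.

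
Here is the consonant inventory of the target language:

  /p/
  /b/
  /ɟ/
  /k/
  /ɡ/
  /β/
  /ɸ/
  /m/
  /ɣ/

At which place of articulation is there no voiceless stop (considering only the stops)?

palatal

Voiceless: /p/ (bilabial), /k/ (velar).
Voiced: /b/ (bilabial), /ɟ/ (palatal), /ɡ/ (velar).
Every place of articulation has a voiceless member except palatal, where /c/ would be expected.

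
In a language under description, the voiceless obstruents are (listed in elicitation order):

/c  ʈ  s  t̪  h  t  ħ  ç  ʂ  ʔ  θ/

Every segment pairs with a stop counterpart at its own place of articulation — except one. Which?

/ħ/

Dental: /t̪/ ~ /θ/
Alveolar: /t/ ~ /s/
Retroflex: /ʈ/ ~ /ʂ/
Palatal: /c/ ~ /ç/
Glottal: /ʔ/ ~ /h/
Pharyngeal: only /ħ/ (fricative); no stop partner.
So /ħ/ is the unpaired segment.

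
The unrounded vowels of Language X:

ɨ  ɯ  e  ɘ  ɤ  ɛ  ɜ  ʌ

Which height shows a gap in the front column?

height            front     central   back    
high              —         ɨ         ɯ       
high-mid          e         ɘ         ɤ       
low-mid           ɛ         ɜ         ʌ       
Every height has a front member except high, where /i/ would be expected.

high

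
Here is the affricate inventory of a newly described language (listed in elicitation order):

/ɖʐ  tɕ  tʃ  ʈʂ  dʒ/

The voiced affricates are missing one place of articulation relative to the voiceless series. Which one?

place of articulation  voiceless  voiced  
postalveolar      tʃ        dʒ      
retroflex         ʈʂ        ɖʐ      
alveolo-palatal   tɕ        —       
Every place of articulation has a voiced member except alveolo-palatal, where /dʑ/ would be expected.

alveolo-palatal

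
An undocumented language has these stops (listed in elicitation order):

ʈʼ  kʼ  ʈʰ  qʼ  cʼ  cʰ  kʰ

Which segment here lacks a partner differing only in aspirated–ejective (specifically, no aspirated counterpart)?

Retroflex: /ʈʰ/ ~ /ʈʼ/
Palatal: /cʰ/ ~ /cʼ/
Velar: /kʰ/ ~ /kʼ/
Uvular: only /qʼ/ (ejective); no aspirated partner.
So /qʼ/ is the unpaired segment.

/qʼ/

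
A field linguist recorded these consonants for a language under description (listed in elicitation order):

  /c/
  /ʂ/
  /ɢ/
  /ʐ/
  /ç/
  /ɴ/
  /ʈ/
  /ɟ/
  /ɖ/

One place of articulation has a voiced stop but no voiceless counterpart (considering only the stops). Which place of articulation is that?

retroflex: voiceless /ʈ/, voiced /ɖ/.
palatal: voiceless /c/, voiced /ɟ/.
uvular: voiceless —, voiced /ɢ/.
Every place of articulation has a voiceless member except uvular, where /q/ would be expected.

uvular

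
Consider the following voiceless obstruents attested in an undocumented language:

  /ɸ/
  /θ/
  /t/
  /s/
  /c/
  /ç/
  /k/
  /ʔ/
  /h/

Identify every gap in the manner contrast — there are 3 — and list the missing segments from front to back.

Stop: /t/ (alveolar), /c/ (palatal), /k/ (velar), /ʔ/ (glottal).
Fricative: /ɸ/ (bilabial), /θ/ (dental), /s/ (alveolar), /ç/ (palatal), /h/ (glottal).
Gaps, from front to back: bilabial lacks stop (/p/); dental lacks stop (/t̪/); velar lacks fricative (/x/).

/p/, /t̪/, /x/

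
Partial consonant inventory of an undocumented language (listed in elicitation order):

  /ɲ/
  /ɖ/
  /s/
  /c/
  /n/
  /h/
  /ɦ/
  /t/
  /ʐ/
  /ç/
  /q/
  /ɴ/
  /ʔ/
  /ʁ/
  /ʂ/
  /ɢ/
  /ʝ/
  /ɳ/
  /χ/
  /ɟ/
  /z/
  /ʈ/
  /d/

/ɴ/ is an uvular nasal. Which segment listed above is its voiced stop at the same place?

The voiced stop at the same place is a voiced uvular stop — in this inventory, /ɢ/.

/ɢ/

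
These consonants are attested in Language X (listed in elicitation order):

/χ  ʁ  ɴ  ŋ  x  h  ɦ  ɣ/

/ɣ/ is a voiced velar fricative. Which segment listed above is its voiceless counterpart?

/x/

The voiceless counterpart is a voiceless velar fricative — in this inventory, /x/.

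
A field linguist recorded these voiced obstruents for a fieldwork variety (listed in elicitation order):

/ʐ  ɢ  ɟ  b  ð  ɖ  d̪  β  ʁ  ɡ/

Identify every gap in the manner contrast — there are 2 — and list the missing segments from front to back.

/ʝ/, /ɣ/

Stop: /b/ (bilabial), /d̪/ (dental), /ɖ/ (retroflex), /ɟ/ (palatal), /ɡ/ (velar), /ɢ/ (uvular).
Fricative: /β/ (bilabial), /ð/ (dental), /ʐ/ (retroflex), /ʁ/ (uvular).
Gaps, from front to back: palatal lacks fricative (/ʝ/); velar lacks fricative (/ɣ/).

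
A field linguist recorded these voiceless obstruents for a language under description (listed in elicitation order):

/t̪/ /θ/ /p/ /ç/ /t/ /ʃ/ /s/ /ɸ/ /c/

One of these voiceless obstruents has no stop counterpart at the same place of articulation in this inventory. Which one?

Bilabial: /p/ ~ /ɸ/
Dental: /t̪/ ~ /θ/
Alveolar: /t/ ~ /s/
Palatal: /c/ ~ /ç/
Postalveolar: only /ʃ/ (fricative); no stop partner.
So /ʃ/ is the unpaired segment.

/ʃ/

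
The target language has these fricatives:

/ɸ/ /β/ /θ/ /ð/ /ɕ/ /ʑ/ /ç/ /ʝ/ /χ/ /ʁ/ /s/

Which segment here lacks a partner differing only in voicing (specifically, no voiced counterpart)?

Bilabial: /ɸ/ ~ /β/
Dental: /θ/ ~ /ð/
Alveolo-palatal: /ɕ/ ~ /ʑ/
Palatal: /ç/ ~ /ʝ/
Uvular: /χ/ ~ /ʁ/
Alveolar: only /s/ (voiceless); no voiced partner.
So /s/ is the unpaired segment.

/s/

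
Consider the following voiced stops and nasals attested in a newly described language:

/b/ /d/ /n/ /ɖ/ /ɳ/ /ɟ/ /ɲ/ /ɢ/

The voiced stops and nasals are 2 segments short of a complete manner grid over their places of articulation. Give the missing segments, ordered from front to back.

/m/, /ɴ/

Oral stop: /b/ (bilabial), /d/ (alveolar), /ɖ/ (retroflex), /ɟ/ (palatal), /ɢ/ (uvular).
Nasal: /n/ (alveolar), /ɳ/ (retroflex), /ɲ/ (palatal).
Gaps, from front to back: bilabial lacks nasal (/m/); uvular lacks nasal (/ɴ/).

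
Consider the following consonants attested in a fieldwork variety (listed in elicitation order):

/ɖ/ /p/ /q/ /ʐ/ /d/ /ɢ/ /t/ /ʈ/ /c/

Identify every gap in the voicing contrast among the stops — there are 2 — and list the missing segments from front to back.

/b/, /ɟ/

place of articulation  voiceless  voiced  
bilabial          p         —       
alveolar          t         d       
retroflex         ʈ         ɖ       
palatal           c         —       
uvular            q         ɢ       
Gaps, from front to back: bilabial lacks voiced (/b/); palatal lacks voiced (/ɟ/).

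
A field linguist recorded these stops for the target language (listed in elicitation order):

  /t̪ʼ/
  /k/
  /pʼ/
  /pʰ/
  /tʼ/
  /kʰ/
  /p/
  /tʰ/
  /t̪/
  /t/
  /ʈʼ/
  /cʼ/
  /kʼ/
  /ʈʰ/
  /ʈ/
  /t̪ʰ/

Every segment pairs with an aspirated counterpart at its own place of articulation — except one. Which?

/cʼ/

Bilabial: /p/ ~ /pʰ/ ~ /pʼ/
Dental: /t̪/ ~ /t̪ʰ/ ~ /t̪ʼ/
Alveolar: /t/ ~ /tʰ/ ~ /tʼ/
Retroflex: /ʈ/ ~ /ʈʰ/ ~ /ʈʼ/
Velar: /k/ ~ /kʰ/ ~ /kʼ/
Palatal: only /cʼ/ (ejective); no aspirated partner.
So /cʼ/ is the unpaired segment.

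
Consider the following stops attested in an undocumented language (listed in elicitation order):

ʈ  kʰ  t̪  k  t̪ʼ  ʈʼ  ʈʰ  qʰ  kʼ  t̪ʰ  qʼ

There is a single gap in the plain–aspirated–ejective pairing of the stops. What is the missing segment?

place of articulation  plain     aspirated  ejective
dental            t̪        t̪ʰ       t̪ʼ     
retroflex         ʈ         ʈʰ        ʈʼ      
velar             k         kʰ        kʼ      
uvular            —         qʰ        qʼ      
The uvular row has no plain member, so the gap is the plain uvular stop /q/.

/q/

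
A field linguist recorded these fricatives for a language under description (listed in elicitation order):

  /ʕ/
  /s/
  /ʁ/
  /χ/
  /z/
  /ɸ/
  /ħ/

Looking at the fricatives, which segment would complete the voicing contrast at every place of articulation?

bilabial: voiceless /ɸ/, voiced —.
alveolar: voiceless /s/, voiced /z/.
uvular: voiceless /χ/, voiced /ʁ/.
pharyngeal: voiceless /ħ/, voiced /ʕ/.
The bilabial row has no voiced member, so the gap is the voiced bilabial fricative /β/.

/β/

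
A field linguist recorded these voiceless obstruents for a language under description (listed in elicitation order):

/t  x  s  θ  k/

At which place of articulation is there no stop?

Stop: /t/ (alveolar), /k/ (velar).
Fricative: /θ/ (dental), /s/ (alveolar), /x/ (velar).
Every place of articulation has a stop member except dental, where /t̪/ would be expected.

dental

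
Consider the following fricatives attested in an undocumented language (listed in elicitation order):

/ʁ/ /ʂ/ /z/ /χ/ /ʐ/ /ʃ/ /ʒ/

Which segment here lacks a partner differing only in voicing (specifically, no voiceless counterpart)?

Postalveolar: /ʃ/ ~ /ʒ/
Retroflex: /ʂ/ ~ /ʐ/
Uvular: /χ/ ~ /ʁ/
Alveolar: only /z/ (voiced); no voiceless partner.
So /z/ is the unpaired segment.

/z/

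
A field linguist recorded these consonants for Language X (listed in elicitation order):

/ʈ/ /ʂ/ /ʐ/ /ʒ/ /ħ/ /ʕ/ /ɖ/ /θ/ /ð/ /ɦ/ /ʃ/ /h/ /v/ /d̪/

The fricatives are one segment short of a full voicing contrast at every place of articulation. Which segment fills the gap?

Voiceless: /θ/ (dental), /ʃ/ (postalveolar), /ʂ/ (retroflex), /ħ/ (pharyngeal), /h/ (glottal).
Voiced: /v/ (labiodental), /ð/ (dental), /ʒ/ (postalveolar), /ʐ/ (retroflex), /ʕ/ (pharyngeal), /ɦ/ (glottal).
The labiodental row has no voiceless member, so the gap is the voiceless labiodental fricative /f/.

/f/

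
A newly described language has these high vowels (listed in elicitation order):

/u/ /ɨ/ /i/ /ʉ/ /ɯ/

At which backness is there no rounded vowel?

front

backness          unrounded  rounded 
front             i         —       
central           ɨ         ʉ       
back              ɯ         u       
Every backness has a rounded member except front, where /y/ would be expected.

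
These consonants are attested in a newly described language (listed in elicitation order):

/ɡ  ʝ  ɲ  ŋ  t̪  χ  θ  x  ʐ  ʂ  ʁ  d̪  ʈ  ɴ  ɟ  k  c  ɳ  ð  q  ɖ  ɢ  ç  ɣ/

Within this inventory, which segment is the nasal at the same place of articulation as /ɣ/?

/ŋ/

/ɣ/ is a voiced velar fricative.
The nasal at the same place is a velar nasal — in this inventory, /ŋ/.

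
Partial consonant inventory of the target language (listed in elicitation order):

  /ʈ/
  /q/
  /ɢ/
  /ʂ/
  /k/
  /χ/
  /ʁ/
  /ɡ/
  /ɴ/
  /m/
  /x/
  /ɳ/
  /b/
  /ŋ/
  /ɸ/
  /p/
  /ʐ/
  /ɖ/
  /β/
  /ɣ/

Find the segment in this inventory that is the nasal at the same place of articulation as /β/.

/m/

/β/ is a voiced bilabial fricative.
The nasal at the same place is a bilabial nasal — in this inventory, /m/.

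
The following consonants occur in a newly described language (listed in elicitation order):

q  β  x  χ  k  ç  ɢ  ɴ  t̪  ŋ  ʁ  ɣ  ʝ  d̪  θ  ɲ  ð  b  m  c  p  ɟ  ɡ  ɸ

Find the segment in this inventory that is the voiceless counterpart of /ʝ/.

/ʝ/ is a voiced palatal fricative.
The voiceless counterpart is a voiceless palatal fricative — in this inventory, /ç/.

/ç/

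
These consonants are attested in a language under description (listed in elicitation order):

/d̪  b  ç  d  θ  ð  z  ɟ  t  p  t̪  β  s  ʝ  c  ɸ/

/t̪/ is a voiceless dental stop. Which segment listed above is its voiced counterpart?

The voiced counterpart is a voiced dental stop — in this inventory, /d̪/.

/d̪/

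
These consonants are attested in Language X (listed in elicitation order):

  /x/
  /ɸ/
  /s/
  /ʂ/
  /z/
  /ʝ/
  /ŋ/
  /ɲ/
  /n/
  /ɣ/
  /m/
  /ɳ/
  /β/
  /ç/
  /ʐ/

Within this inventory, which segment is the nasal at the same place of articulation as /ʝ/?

/ɲ/

/ʝ/ is a voiced palatal fricative.
The nasal at the same place is a palatal nasal — in this inventory, /ɲ/.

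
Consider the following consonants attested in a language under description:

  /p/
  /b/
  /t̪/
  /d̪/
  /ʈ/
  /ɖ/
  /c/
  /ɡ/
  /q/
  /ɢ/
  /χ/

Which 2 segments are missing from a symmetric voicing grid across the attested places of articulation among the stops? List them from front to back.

/ɟ/, /k/

Voiceless: /p/ (bilabial), /t̪/ (dental), /ʈ/ (retroflex), /c/ (palatal), /q/ (uvular).
Voiced: /b/ (bilabial), /d̪/ (dental), /ɖ/ (retroflex), /ɡ/ (velar), /ɢ/ (uvular).
Gaps, from front to back: palatal lacks voiced (/ɟ/); velar lacks voiceless (/k/).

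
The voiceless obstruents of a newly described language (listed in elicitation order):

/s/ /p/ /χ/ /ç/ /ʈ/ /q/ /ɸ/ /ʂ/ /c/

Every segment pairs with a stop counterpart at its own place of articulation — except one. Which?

/s/

Bilabial: /p/ ~ /ɸ/
Retroflex: /ʈ/ ~ /ʂ/
Palatal: /c/ ~ /ç/
Uvular: /q/ ~ /χ/
Alveolar: only /s/ (fricative); no stop partner.
So /s/ is the unpaired segment.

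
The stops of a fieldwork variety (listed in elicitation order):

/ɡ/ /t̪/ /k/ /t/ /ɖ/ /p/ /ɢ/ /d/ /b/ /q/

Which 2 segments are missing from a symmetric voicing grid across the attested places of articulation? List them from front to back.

/d̪/, /ʈ/

bilabial: voiceless /p/, voiced /b/.
dental: voiceless /t̪/, voiced —.
alveolar: voiceless /t/, voiced /d/.
retroflex: voiceless —, voiced /ɖ/.
velar: voiceless /k/, voiced /ɡ/.
uvular: voiceless /q/, voiced /ɢ/.
Gaps, from front to back: dental lacks voiced (/d̪/); retroflex lacks voiceless (/ʈ/).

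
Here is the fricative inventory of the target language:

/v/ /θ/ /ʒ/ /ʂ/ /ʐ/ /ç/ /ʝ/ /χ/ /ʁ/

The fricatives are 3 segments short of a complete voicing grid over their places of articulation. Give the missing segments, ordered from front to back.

Voiceless: /θ/ (dental), /ʂ/ (retroflex), /ç/ (palatal), /χ/ (uvular).
Voiced: /v/ (labiodental), /ʒ/ (postalveolar), /ʐ/ (retroflex), /ʝ/ (palatal), /ʁ/ (uvular).
Gaps, from front to back: labiodental lacks voiceless (/f/); dental lacks voiced (/ð/); postalveolar lacks voiceless (/ʃ/).

/f/, /ð/, /ʃ/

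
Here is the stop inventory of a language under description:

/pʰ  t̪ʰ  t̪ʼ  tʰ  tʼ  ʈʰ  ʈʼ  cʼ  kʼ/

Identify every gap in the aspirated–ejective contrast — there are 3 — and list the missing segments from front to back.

/pʼ/, /cʰ/, /kʰ/

Aspirated: /pʰ/ (bilabial), /t̪ʰ/ (dental), /tʰ/ (alveolar), /ʈʰ/ (retroflex).
Ejective: /t̪ʼ/ (dental), /tʼ/ (alveolar), /ʈʼ/ (retroflex), /cʼ/ (palatal), /kʼ/ (velar).
Gaps, from front to back: bilabial lacks ejective (/pʼ/); palatal lacks aspirated (/cʰ/); velar lacks aspirated (/kʰ/).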